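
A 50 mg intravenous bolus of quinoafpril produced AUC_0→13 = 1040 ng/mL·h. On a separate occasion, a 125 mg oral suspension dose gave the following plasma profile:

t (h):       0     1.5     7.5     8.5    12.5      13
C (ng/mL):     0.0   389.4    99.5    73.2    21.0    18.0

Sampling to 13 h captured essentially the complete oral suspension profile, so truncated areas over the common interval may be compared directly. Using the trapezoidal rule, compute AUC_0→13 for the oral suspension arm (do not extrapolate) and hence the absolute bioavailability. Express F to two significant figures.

F = 0.79

Trapezoidal AUC_0→13 (oral suspension):
  [0→1.5]: (0.0+389.4)/2 × 1.5 = 292.05
  [1.5→7.5]: (389.4+99.5)/2 × 6 = 1466.7
  [7.5→8.5]: (99.5+73.2)/2 × 1 = 86.35
  [8.5→12.5]: (73.2+21.0)/2 × 4 = 188.4
  [12.5→13]: (21.0+18.0)/2 × 0.5 = 9.75
  Sum = 2043.25 ng/mL·h
F = (AUC_ev/D_ev)/(AUC_iv/D_iv) = (2043.25/125)/(1040/50) = 16.346/20.8 = 0.7859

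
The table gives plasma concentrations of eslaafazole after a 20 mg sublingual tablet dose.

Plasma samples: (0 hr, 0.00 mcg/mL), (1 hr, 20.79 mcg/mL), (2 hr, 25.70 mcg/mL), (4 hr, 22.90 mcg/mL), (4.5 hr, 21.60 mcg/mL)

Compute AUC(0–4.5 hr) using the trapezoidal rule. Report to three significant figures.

Trapezoidal AUC_0→4.5:
  [0→1]: (0.00+20.79)/2 × 1 = 10.395
  [1→2]: (20.79+25.70)/2 × 1 = 23.245
  [2→4]: (25.70+22.90)/2 × 2 = 48.6
  [4→4.5]: (22.90+21.60)/2 × 0.5 = 11.125
  Sum = 93.365 mcg/mL·hr

AUC = 93.4 mcg/mL·hr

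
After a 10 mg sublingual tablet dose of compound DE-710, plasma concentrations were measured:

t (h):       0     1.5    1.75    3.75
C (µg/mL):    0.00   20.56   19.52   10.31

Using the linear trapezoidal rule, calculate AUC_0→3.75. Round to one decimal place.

AUC = 50.3 µg/mL·h

Trapezoidal AUC_0→3.75:
  [0→1.5]: (0.00+20.56)/2 × 1.5 = 15.42
  [1.5→1.75]: (20.56+19.52)/2 × 0.25 = 5.01
  [1.75→3.75]: (19.52+10.31)/2 × 2 = 29.83
  Sum = 50.26 µg/mL·h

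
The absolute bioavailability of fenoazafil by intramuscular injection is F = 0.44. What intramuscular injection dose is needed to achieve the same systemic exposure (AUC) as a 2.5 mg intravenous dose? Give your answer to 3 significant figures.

For equal systemic exposure: F × D_ev = D_iv
D_ev = D_iv / F = 2.5 / 0.44 = 5.68182 mg

D_intramuscular = 5.68 mg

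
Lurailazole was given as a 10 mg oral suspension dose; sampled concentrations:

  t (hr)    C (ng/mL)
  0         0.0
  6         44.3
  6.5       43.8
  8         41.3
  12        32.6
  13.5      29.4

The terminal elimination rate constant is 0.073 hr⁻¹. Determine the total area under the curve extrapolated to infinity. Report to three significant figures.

AUC = 816 ng/mL·hr

Trapezoidal AUC_0→13.5:
  [0→6]: (0.0+44.3)/2 × 6 = 132.9
  [6→6.5]: (44.3+43.8)/2 × 0.5 = 22.025
  [6.5→8]: (43.8+41.3)/2 × 1.5 = 63.825
  [8→12]: (41.3+32.6)/2 × 4 = 147.8
  [12→13.5]: (32.6+29.4)/2 × 1.5 = 46.5
  Sum = 413.05 ng/mL·hr
Extrapolated tail: C_last / k_e = 29.4 / 0.073 = 402.740
AUC_0→∞ = 413.05 + 402.740 = 815.79 ng/mL·hr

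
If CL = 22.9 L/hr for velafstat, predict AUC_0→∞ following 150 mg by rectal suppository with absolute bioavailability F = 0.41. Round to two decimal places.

AUC = 2.69 mg/L·hr

AUC_0→∞ = F × Dose / CL
        = 0.41 × 150 / 22.9 = 2.68559 mg/L·hr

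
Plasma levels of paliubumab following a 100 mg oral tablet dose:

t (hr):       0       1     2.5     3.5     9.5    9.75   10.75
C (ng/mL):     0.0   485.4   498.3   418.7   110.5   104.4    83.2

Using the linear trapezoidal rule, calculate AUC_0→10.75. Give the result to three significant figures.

AUC = 3150 ng/mL·hr

Trapezoidal AUC_0→10.75:
  [0→1]: (0.0+485.4)/2 × 1 = 242.7
  [1→2.5]: (485.4+498.3)/2 × 1.5 = 737.775
  [2.5→3.5]: (498.3+418.7)/2 × 1 = 458.5
  [3.5→9.5]: (418.7+110.5)/2 × 6 = 1587.6
  [9.5→9.75]: (110.5+104.4)/2 × 0.25 = 26.8625
  [9.75→10.75]: (104.4+83.2)/2 × 1 = 93.8
  Sum = 3147.2375 ng/mL·hr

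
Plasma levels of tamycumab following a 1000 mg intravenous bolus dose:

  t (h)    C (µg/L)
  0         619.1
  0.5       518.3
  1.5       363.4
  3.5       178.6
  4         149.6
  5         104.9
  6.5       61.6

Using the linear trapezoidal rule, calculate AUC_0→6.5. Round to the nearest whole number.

AUC = 1601 µg/L·h

Trapezoidal AUC_0→6.5:
  [0→0.5]: (619.1+518.3)/2 × 0.5 = 284.35
  [0.5→1.5]: (518.3+363.4)/2 × 1 = 440.85
  [1.5→3.5]: (363.4+178.6)/2 × 2 = 542.0
  [3.5→4]: (178.6+149.6)/2 × 0.5 = 82.05
  [4→5]: (149.6+104.9)/2 × 1 = 127.25
  [5→6.5]: (104.9+61.6)/2 × 1.5 = 124.875
  Sum = 1601.375 µg/L·h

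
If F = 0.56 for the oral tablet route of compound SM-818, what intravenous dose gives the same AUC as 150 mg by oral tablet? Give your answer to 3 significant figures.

Systemic exposure from an extravascular dose = F × D_ev, so the equivalent IV dose is F × D_ev.
D_iv = F × D_ev = 0.56 × 150 = 84 mg

D_iv = 84.0 mg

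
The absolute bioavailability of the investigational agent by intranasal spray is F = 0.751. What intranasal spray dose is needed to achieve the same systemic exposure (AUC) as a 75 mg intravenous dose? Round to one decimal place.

D_intranasal = 99.9 mg

For equal systemic exposure: F × D_ev = D_iv
D_ev = D_iv / F = 75 / 0.751 = 99.8668 mg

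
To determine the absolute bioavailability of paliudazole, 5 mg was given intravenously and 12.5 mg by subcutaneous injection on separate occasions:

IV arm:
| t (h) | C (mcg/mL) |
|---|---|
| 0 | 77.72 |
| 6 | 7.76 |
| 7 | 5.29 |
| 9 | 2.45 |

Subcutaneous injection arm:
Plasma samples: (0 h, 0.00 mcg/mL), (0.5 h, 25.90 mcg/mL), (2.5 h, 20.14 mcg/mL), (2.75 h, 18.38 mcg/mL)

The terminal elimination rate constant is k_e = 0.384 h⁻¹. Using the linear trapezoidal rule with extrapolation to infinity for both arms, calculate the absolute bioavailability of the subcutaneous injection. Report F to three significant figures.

Trapezoidal AUC_0→9 (IV):
  [0→6]: (77.72+7.76)/2 × 6 = 256.44
  [6→7]: (7.76+5.29)/2 × 1 = 6.525
  [7→9]: (5.29+2.45)/2 × 2 = 7.74
  Sum = 270.705 mcg/mL·h
IV tail: 2.45/0.384 = 6.380; AUC_iv,0→∞ = 270.705 + 6.380 = 277.085 mcg/mL·h
Trapezoidal AUC_0→2.75 (subcutaneous injection):
  [0→0.5]: (0.00+25.90)/2 × 0.5 = 6.475
  [0.5→2.5]: (25.90+20.14)/2 × 2 = 46.04
  [2.5→2.75]: (20.14+18.38)/2 × 0.25 = 4.815
  Sum = 57.33 mcg/mL·h
subcutaneous injection tail: 18.38/0.384 = 47.865; AUC_ev,0→∞ = 57.33 + 47.865 = 105.195 mcg/mL·h
F = (AUC_ev/D_ev)/(AUC_iv/D_iv) = (105.195/12.5)/(277.085/5) = 8.4156/55.417 = 0.1519

F = 0.152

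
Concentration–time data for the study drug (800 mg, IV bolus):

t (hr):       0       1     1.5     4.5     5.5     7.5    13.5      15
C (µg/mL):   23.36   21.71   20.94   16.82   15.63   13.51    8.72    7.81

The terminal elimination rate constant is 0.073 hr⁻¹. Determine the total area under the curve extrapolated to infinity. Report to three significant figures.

AUC = 321 µg/mL·hr

Trapezoidal AUC_0→15:
  [0→1]: (23.36+21.71)/2 × 1 = 22.535
  [1→1.5]: (21.71+20.94)/2 × 0.5 = 10.6625
  [1.5→4.5]: (20.94+16.82)/2 × 3 = 56.64
  [4.5→5.5]: (16.82+15.63)/2 × 1 = 16.225
  [5.5→7.5]: (15.63+13.51)/2 × 2 = 29.14
  [7.5→13.5]: (13.51+8.72)/2 × 6 = 66.69
  [13.5→15]: (8.72+7.81)/2 × 1.5 = 12.3975
  Sum = 214.29 µg/mL·hr
Extrapolated tail: C_last / k_e = 7.81 / 0.073 = 106.986
AUC_0→∞ = 214.29 + 106.986 = 321.276 µg/mL·hr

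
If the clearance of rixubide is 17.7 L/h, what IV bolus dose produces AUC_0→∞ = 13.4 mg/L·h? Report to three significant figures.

Dose = 237 mg

Dose_iv = CL × AUC_0→∞
     = 17.7 × 13.4 = 237.18 mg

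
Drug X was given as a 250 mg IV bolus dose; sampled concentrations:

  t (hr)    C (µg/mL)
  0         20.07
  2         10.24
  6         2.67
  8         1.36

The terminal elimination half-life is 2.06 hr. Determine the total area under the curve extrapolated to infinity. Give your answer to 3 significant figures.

Trapezoidal AUC_0→8:
  [0→2]: (20.07+10.24)/2 × 2 = 30.31
  [2→6]: (10.24+2.67)/2 × 4 = 25.82
  [6→8]: (2.67+1.36)/2 × 2 = 4.03
  Sum = 60.16 µg/mL·hr
k_e = ln2 / t½ = 0.693147 / 2.06 = 0.3365 hr^-1
Extrapolated tail: C_last / k_e = 1.36 / 0.3365 = 4.042
AUC_0→∞ = 60.16 + 4.042 = 64.202 µg/mL·hr

AUC = 64.2 µg/mL·hr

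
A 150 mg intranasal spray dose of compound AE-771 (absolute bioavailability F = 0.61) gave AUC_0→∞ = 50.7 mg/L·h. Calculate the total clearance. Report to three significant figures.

CL = 1.80 L/h

CL = F × Dose / AUC_0→∞
   = 0.61 × 150 / 50.7 = 1.80473 L/h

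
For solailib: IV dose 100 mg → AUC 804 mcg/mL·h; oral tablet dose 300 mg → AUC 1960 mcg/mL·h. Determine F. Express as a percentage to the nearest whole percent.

F = (AUC_ev / D_ev) / (AUC_iv / D_iv)
  = (1960/300) / (804/100)
  = 6.53333 / 8.04 = 0.8126
  = 81.26%

F = 81%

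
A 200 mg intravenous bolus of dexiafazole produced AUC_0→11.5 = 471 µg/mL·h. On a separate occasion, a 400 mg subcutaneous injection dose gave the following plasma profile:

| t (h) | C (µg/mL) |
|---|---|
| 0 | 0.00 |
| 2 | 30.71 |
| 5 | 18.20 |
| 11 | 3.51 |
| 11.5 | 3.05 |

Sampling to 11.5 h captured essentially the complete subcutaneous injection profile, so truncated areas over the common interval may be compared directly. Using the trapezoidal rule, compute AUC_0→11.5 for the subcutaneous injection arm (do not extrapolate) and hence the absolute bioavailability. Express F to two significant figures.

Trapezoidal AUC_0→11.5 (subcutaneous injection):
  [0→2]: (0.00+30.71)/2 × 2 = 30.71
  [2→5]: (30.71+18.20)/2 × 3 = 73.365
  [5→11]: (18.20+3.51)/2 × 6 = 65.13
  [11→11.5]: (3.51+3.05)/2 × 0.5 = 1.64
  Sum = 170.845 µg/mL·h
F = (AUC_ev/D_ev)/(AUC_iv/D_iv) = (170.845/400)/(471/200) = 0.4271125/2.355 = 0.1814

F = 0.18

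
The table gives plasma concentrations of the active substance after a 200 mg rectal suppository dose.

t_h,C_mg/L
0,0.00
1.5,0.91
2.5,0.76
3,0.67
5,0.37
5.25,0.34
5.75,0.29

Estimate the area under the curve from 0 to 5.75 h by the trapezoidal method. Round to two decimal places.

AUC = 3.16 mg/L·h

Trapezoidal AUC_0→5.75:
  [0→1.5]: (0.00+0.91)/2 × 1.5 = 0.6825
  [1.5→2.5]: (0.91+0.76)/2 × 1 = 0.835
  [2.5→3]: (0.76+0.67)/2 × 0.5 = 0.3575
  [3→5]: (0.67+0.37)/2 × 2 = 1.04
  [5→5.25]: (0.37+0.34)/2 × 0.25 = 0.08875
  [5.25→5.75]: (0.34+0.29)/2 × 0.5 = 0.1575
  Sum = 3.16125 mg/L·h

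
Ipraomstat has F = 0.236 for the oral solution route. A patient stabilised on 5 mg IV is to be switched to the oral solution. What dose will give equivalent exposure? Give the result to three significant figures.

D_oral = 21.2 mg

For equal systemic exposure: F × D_ev = D_iv
D_ev = D_iv / F = 5 / 0.236 = 21.1864 mg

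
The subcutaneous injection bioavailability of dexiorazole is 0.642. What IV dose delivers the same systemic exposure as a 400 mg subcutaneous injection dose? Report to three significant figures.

Systemic exposure from an extravascular dose = F × D_ev, so the equivalent IV dose is F × D_ev.
D_iv = F × D_ev = 0.642 × 400 = 256.8 mg

D_iv = 257 mg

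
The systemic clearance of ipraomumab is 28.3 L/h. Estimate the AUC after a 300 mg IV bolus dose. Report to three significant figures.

AUC_0→∞ = Dose_iv / CL
        = 300 / 28.3 = 10.6007 mg/L·h

AUC = 10.6 mg/L·h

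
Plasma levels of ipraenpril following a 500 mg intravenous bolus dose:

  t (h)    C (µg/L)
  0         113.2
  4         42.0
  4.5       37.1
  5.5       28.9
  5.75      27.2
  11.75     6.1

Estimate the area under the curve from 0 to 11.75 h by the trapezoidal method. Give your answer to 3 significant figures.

Trapezoidal AUC_0→11.75:
  [0→4]: (113.2+42.0)/2 × 4 = 310.4
  [4→4.5]: (42.0+37.1)/2 × 0.5 = 19.775
  [4.5→5.5]: (37.1+28.9)/2 × 1 = 33.0
  [5.5→5.75]: (28.9+27.2)/2 × 0.25 = 7.0125
  [5.75→11.75]: (27.2+6.1)/2 × 6 = 99.9
  Sum = 470.0875 µg/L·h

AUC = 470 µg/L·h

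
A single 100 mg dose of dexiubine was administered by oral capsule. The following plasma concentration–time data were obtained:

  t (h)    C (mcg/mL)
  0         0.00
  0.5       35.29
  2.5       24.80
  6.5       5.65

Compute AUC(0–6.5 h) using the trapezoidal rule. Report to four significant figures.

AUC = 129.8 mcg/mL·h

Trapezoidal AUC_0→6.5:
  [0→0.5]: (0.00+35.29)/2 × 0.5 = 8.8225
  [0.5→2.5]: (35.29+24.80)/2 × 2 = 60.09
  [2.5→6.5]: (24.80+5.65)/2 × 4 = 60.9
  Sum = 129.8125 mcg/mL·h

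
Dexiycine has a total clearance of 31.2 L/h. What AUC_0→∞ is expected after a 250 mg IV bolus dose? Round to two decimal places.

AUC_0→∞ = Dose_iv / CL
        = 250 / 31.2 = 8.01282 mg/L·h

AUC = 8.01 mg/L·h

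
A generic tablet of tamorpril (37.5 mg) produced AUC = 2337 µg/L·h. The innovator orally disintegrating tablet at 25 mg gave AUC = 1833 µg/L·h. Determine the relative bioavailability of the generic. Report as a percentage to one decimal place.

F_rel = 85.0%

F_rel = (AUC_test/D_test) / (AUC_ref/D_ref)
      = (2337/37.5) / (1833/25)
      = 62.32 / 73.32 = 0.8500 = 85.00%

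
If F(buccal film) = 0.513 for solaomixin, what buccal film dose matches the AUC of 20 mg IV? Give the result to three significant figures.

For equal systemic exposure: F × D_ev = D_iv
D_ev = D_iv / F = 20 / 0.513 = 38.9864 mg

D_buccal = 39.0 mg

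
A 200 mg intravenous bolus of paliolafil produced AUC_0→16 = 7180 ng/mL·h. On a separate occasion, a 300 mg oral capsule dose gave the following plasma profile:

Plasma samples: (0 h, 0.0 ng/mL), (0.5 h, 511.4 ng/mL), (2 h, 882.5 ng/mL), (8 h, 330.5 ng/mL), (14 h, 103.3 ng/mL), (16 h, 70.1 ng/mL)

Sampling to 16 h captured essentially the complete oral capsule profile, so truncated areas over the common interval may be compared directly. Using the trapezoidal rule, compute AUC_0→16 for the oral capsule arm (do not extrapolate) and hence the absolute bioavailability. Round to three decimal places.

F = 0.584

Trapezoidal AUC_0→16 (oral capsule):
  [0→0.5]: (0.0+511.4)/2 × 0.5 = 127.85
  [0.5→2]: (511.4+882.5)/2 × 1.5 = 1045.425
  [2→8]: (882.5+330.5)/2 × 6 = 3639.0
  [8→14]: (330.5+103.3)/2 × 6 = 1301.4
  [14→16]: (103.3+70.1)/2 × 2 = 173.4
  Sum = 6287.075 ng/mL·h
F = (AUC_ev/D_ev)/(AUC_iv/D_iv) = (6287.075/300)/(7180/200) = 20.9569/35.9 = 0.5838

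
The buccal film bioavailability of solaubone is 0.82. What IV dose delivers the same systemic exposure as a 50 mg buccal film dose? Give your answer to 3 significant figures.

Systemic exposure from an extravascular dose = F × D_ev, so the equivalent IV dose is F × D_ev.
D_iv = F × D_ev = 0.82 × 50 = 41 mg

D_iv = 41.0 mg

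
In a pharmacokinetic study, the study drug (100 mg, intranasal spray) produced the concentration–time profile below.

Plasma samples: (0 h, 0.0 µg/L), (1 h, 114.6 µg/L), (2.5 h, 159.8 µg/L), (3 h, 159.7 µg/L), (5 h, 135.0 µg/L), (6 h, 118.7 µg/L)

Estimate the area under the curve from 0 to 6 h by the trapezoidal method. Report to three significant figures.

Trapezoidal AUC_0→6:
  [0→1]: (0.0+114.6)/2 × 1 = 57.3
  [1→2.5]: (114.6+159.8)/2 × 1.5 = 205.8
  [2.5→3]: (159.8+159.7)/2 × 0.5 = 79.875
  [3→5]: (159.7+135.0)/2 × 2 = 294.7
  [5→6]: (135.0+118.7)/2 × 1 = 126.85
  Sum = 764.525 µg/L·h

AUC = 765 µg/L·h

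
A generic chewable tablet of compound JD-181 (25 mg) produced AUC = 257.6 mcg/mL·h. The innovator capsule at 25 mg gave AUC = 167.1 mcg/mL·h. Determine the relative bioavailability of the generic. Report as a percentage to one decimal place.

F_rel = (AUC_test/D_test) / (AUC_ref/D_ref)
      = (257.6/25) / (167.1/25)
      = 10.304 / 6.684 = 1.5416 = 154.16%

F_rel = 154.2%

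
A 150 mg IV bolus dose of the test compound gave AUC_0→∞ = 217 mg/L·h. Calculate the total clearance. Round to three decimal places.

CL = 0.691 L/h

CL = Dose_iv / AUC_0→∞
   = 150 / 217 = 0.691244 L/h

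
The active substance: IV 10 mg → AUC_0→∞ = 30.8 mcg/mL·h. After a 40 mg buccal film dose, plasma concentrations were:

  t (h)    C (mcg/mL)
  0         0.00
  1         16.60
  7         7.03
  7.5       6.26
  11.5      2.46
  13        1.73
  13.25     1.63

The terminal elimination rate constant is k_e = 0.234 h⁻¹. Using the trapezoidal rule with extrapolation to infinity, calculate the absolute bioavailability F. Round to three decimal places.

Trapezoidal AUC_0→13.25 (buccal film):
  [0→1]: (0.00+16.60)/2 × 1 = 8.3
  [1→7]: (16.60+7.03)/2 × 6 = 70.89
  [7→7.5]: (7.03+6.26)/2 × 0.5 = 3.3225
  [7.5→11.5]: (6.26+2.46)/2 × 4 = 17.44
  [11.5→13]: (2.46+1.73)/2 × 1.5 = 3.1425
  [13→13.25]: (1.73+1.63)/2 × 0.25 = 0.42
  Sum = 103.515 mcg/mL·h
Tail: C_last/k_e = 1.63/0.234 = 6.966
AUC_0→∞ (buccal film) = 103.515 + 6.966 = 110.481 mcg/mL·h
F = (AUC_ev/D_ev)/(AUC_iv/D_iv) = (110.481/40)/(30.8/10) = 2.762025/3.08 = 0.8968

F = 0.897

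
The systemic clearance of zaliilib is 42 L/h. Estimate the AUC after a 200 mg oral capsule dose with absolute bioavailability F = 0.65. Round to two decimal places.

AUC_0→∞ = F × Dose / CL
        = 0.65 × 200 / 42 = 3.09524 mg/L·h

AUC = 3.10 mg/L·h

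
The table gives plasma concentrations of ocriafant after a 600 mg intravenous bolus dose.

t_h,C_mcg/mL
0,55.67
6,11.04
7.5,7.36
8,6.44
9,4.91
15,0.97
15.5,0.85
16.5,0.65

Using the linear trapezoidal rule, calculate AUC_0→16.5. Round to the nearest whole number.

AUC = 242 mcg/mL·h

Trapezoidal AUC_0→16.5:
  [0→6]: (55.67+11.04)/2 × 6 = 200.13
  [6→7.5]: (11.04+7.36)/2 × 1.5 = 13.8
  [7.5→8]: (7.36+6.44)/2 × 0.5 = 3.45
  [8→9]: (6.44+4.91)/2 × 1 = 5.675
  [9→15]: (4.91+0.97)/2 × 6 = 17.64
  [15→15.5]: (0.97+0.85)/2 × 0.5 = 0.455
  [15.5→16.5]: (0.85+0.65)/2 × 1 = 0.75
  Sum = 241.9 mcg/mL·h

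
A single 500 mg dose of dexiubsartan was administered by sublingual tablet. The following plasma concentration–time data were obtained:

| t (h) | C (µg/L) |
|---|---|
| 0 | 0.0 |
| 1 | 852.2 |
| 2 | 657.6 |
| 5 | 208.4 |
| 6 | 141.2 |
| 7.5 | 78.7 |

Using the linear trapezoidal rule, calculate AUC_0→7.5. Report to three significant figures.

AUC = 2820 µg/L·h

Trapezoidal AUC_0→7.5:
  [0→1]: (0.0+852.2)/2 × 1 = 426.1
  [1→2]: (852.2+657.6)/2 × 1 = 754.9
  [2→5]: (657.6+208.4)/2 × 3 = 1299.0
  [5→6]: (208.4+141.2)/2 × 1 = 174.8
  [6→7.5]: (141.2+78.7)/2 × 1.5 = 164.925
  Sum = 2819.725 µg/L·h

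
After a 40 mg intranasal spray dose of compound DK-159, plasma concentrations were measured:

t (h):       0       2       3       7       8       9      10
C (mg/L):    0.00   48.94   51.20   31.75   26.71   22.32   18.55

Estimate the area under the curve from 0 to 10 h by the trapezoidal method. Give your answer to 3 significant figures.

Trapezoidal AUC_0→10:
  [0→2]: (0.00+48.94)/2 × 2 = 48.94
  [2→3]: (48.94+51.20)/2 × 1 = 50.07
  [3→7]: (51.20+31.75)/2 × 4 = 165.9
  [7→8]: (31.75+26.71)/2 × 1 = 29.23
  [8→9]: (26.71+22.32)/2 × 1 = 24.515
  [9→10]: (22.32+18.55)/2 × 1 = 20.435
  Sum = 339.09 mg/L·h

AUC = 339 mg/L·h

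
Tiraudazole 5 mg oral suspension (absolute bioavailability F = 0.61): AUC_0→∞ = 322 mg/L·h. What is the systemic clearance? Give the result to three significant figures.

CL = 0.00947 L/h

CL = F × Dose / AUC_0→∞
   = 0.61 × 5 / 322 = 0.00947205 L/h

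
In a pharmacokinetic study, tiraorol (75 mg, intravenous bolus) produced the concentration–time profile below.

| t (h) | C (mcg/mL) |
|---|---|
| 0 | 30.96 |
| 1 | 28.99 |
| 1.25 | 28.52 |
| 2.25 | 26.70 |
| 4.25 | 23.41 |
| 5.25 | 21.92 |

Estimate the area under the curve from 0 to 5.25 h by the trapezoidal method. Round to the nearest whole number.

AUC = 138 mcg/mL·h

Trapezoidal AUC_0→5.25:
  [0→1]: (30.96+28.99)/2 × 1 = 29.975
  [1→1.25]: (28.99+28.52)/2 × 0.25 = 7.18875
  [1.25→2.25]: (28.52+26.70)/2 × 1 = 27.61
  [2.25→4.25]: (26.70+23.41)/2 × 2 = 50.11
  [4.25→5.25]: (23.41+21.92)/2 × 1 = 22.665
  Sum = 137.54875 mcg/mL·h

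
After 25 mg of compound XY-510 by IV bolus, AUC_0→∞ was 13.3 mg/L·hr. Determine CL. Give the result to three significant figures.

CL = 1.88 L/hr

CL = Dose_iv / AUC_0→∞
   = 25 / 13.3 = 1.8797 L/hr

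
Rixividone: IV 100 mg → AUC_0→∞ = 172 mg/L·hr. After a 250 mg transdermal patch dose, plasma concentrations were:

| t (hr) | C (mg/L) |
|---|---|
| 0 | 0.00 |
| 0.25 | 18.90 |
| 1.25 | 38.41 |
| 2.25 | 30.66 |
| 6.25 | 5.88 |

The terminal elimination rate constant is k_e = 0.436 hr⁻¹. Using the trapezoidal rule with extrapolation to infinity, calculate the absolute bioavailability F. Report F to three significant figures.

F = 0.354

Trapezoidal AUC_0→6.25 (transdermal patch):
  [0→0.25]: (0.00+18.90)/2 × 0.25 = 2.3625
  [0.25→1.25]: (18.90+38.41)/2 × 1 = 28.655
  [1.25→2.25]: (38.41+30.66)/2 × 1 = 34.535
  [2.25→6.25]: (30.66+5.88)/2 × 4 = 73.08
  Sum = 138.6325 mg/L·hr
Tail: C_last/k_e = 5.88/0.436 = 13.486
AUC_0→∞ (transdermal patch) = 138.6325 + 13.486 = 152.1185 mg/L·hr
F = (AUC_ev/D_ev)/(AUC_iv/D_iv) = (152.1185/250)/(172/100) = 0.608474/1.72 = 0.3538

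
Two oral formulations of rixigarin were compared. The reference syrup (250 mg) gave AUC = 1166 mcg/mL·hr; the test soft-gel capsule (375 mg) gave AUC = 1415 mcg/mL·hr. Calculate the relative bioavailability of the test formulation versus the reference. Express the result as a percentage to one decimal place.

F_rel = 80.9%

F_rel = (AUC_test/D_test) / (AUC_ref/D_ref)
      = (1415/375) / (1166/250)
      = 3.77333 / 4.664 = 0.8090 = 80.90%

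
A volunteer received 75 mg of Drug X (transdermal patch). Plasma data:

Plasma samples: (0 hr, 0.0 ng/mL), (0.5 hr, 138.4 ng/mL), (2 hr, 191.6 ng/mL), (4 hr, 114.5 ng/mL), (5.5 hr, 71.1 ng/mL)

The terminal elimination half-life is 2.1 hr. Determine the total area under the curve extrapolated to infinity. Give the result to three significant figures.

AUC = 943 ng/mL·hr

Trapezoidal AUC_0→5.5:
  [0→0.5]: (0.0+138.4)/2 × 0.5 = 34.6
  [0.5→2]: (138.4+191.6)/2 × 1.5 = 247.5
  [2→4]: (191.6+114.5)/2 × 2 = 306.1
  [4→5.5]: (114.5+71.1)/2 × 1.5 = 139.2
  Sum = 727.4 ng/mL·hr
k_e = ln2 / t½ = 0.693147 / 2.1 = 0.3301 hr^-1
Extrapolated tail: C_last / k_e = 71.1 / 0.3301 = 215.389
AUC_0→∞ = 727.4 + 215.389 = 942.789 ng/mL·hr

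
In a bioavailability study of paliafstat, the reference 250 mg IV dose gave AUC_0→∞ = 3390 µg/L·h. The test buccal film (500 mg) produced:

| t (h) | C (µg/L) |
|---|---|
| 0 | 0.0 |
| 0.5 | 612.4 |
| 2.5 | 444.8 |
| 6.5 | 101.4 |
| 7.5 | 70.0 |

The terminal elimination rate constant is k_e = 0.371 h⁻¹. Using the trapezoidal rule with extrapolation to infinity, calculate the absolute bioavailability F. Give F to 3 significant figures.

Trapezoidal AUC_0→7.5 (buccal film):
  [0→0.5]: (0.0+612.4)/2 × 0.5 = 153.1
  [0.5→2.5]: (612.4+444.8)/2 × 2 = 1057.2
  [2.5→6.5]: (444.8+101.4)/2 × 4 = 1092.4
  [6.5→7.5]: (101.4+70.0)/2 × 1 = 85.7
  Sum = 2388.4 µg/L·h
Tail: C_last/k_e = 70.0/0.371 = 188.679
AUC_0→∞ (buccal film) = 2388.4 + 188.679 = 2577.079 µg/L·h
F = (AUC_ev/D_ev)/(AUC_iv/D_iv) = (2577.079/500)/(3390/250) = 5.154158/13.56 = 0.3801

F = 0.380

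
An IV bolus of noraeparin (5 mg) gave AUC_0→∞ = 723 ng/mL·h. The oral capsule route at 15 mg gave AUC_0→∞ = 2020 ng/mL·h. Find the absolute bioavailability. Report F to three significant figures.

F = 0.931

F = (AUC_ev / D_ev) / (AUC_iv / D_iv)
  = (2020/15) / (723/5)
  = 134.667 / 144.6 = 0.9313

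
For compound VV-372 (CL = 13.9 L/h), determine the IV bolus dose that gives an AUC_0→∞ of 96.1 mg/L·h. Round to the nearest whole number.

Dose = 1336 mg

Dose_iv = CL × AUC_0→∞
     = 13.9 × 96.1 = 1335.79 mg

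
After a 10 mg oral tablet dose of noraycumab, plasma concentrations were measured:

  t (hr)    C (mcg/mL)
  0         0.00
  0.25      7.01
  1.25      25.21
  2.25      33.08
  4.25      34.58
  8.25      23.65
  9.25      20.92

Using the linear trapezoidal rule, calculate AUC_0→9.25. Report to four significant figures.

AUC = 252.5 mcg/mL·hr

Trapezoidal AUC_0→9.25:
  [0→0.25]: (0.00+7.01)/2 × 0.25 = 0.87625
  [0.25→1.25]: (7.01+25.21)/2 × 1 = 16.11
  [1.25→2.25]: (25.21+33.08)/2 × 1 = 29.145
  [2.25→4.25]: (33.08+34.58)/2 × 2 = 67.66
  [4.25→8.25]: (34.58+23.65)/2 × 4 = 116.46
  [8.25→9.25]: (23.65+20.92)/2 × 1 = 22.285
  Sum = 252.53625 mcg/mL·hr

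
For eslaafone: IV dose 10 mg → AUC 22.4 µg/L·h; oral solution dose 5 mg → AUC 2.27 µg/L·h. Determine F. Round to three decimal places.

F = (AUC_ev / D_ev) / (AUC_iv / D_iv)
  = (2.27/5) / (22.4/10)
  = 0.454 / 2.24 = 0.2027

F = 0.203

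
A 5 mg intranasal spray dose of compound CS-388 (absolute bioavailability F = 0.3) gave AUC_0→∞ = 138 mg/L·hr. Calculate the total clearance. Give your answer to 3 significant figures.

CL = F × Dose / AUC_0→∞
   = 0.3 × 5 / 138 = 0.0108696 L/hr

CL = 0.0109 L/hr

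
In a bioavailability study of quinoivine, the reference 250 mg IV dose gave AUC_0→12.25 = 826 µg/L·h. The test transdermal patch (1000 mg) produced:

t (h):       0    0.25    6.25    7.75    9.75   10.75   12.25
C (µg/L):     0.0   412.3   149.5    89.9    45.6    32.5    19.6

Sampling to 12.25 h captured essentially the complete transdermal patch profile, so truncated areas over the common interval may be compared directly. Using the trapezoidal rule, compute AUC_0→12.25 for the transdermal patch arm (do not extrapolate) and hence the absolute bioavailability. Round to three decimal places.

F = 0.645

Trapezoidal AUC_0→12.25 (transdermal patch):
  [0→0.25]: (0.0+412.3)/2 × 0.25 = 51.5375
  [0.25→6.25]: (412.3+149.5)/2 × 6 = 1685.4
  [6.25→7.75]: (149.5+89.9)/2 × 1.5 = 179.55
  [7.75→9.75]: (89.9+45.6)/2 × 2 = 135.5
  [9.75→10.75]: (45.6+32.5)/2 × 1 = 39.05
  [10.75→12.25]: (32.5+19.6)/2 × 1.5 = 39.075
  Sum = 2130.1125 µg/L·h
F = (AUC_ev/D_ev)/(AUC_iv/D_iv) = (2130.1125/1000)/(826/250) = 2.1301125/3.304 = 0.6447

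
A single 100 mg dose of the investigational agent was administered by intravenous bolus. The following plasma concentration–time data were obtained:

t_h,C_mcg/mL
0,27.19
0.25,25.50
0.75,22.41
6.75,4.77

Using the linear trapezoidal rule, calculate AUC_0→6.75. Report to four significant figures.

Trapezoidal AUC_0→6.75:
  [0→0.25]: (27.19+25.50)/2 × 0.25 = 6.58625
  [0.25→0.75]: (25.50+22.41)/2 × 0.5 = 11.9775
  [0.75→6.75]: (22.41+4.77)/2 × 6 = 81.54
  Sum = 100.10375 mcg/mL·h

AUC = 100.1 mcg/mL·h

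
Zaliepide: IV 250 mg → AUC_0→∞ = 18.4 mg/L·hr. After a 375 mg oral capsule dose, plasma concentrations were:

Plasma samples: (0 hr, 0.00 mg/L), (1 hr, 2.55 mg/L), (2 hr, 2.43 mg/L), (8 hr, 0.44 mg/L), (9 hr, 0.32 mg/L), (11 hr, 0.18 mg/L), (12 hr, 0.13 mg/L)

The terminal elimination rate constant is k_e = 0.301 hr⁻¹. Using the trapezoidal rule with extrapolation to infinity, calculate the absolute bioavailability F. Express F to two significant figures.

Trapezoidal AUC_0→12 (oral capsule):
  [0→1]: (0.00+2.55)/2 × 1 = 1.275
  [1→2]: (2.55+2.43)/2 × 1 = 2.49
  [2→8]: (2.43+0.44)/2 × 6 = 8.61
  [8→9]: (0.44+0.32)/2 × 1 = 0.38
  [9→11]: (0.32+0.18)/2 × 2 = 0.5
  [11→12]: (0.18+0.13)/2 × 1 = 0.155
  Sum = 13.41 mg/L·hr
Tail: C_last/k_e = 0.13/0.301 = 0.432
AUC_0→∞ (oral capsule) = 13.41 + 0.432 = 13.842 mg/L·hr
F = (AUC_ev/D_ev)/(AUC_iv/D_iv) = (13.842/375)/(18.4/250) = 0.036912/0.0736 = 0.5015

F = 0.50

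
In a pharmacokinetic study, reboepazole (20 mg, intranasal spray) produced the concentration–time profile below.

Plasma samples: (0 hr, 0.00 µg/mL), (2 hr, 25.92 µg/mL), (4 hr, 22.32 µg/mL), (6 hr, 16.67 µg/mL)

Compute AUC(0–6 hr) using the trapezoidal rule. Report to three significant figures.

Trapezoidal AUC_0→6:
  [0→2]: (0.00+25.92)/2 × 2 = 25.92
  [2→4]: (25.92+22.32)/2 × 2 = 48.24
  [4→6]: (22.32+16.67)/2 × 2 = 38.99
  Sum = 113.15 µg/mL·hr

AUC = 113 µg/mL·hr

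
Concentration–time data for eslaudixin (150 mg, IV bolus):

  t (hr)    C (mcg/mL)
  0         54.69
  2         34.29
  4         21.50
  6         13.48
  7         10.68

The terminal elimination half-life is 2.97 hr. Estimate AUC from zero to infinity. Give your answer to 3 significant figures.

Trapezoidal AUC_0→7:
  [0→2]: (54.69+34.29)/2 × 2 = 88.98
  [2→4]: (34.29+21.50)/2 × 2 = 55.79
  [4→6]: (21.50+13.48)/2 × 2 = 34.98
  [6→7]: (13.48+10.68)/2 × 1 = 12.08
  Sum = 191.83 mcg/mL·hr
k_e = ln2 / t½ = 0.693147 / 2.97 = 0.2334 hr^-1
Extrapolated tail: C_last / k_e = 10.68 / 0.2334 = 45.758
AUC_0→∞ = 191.83 + 45.758 = 237.588 mcg/mL·hr

AUC = 238 mcg/mL·hr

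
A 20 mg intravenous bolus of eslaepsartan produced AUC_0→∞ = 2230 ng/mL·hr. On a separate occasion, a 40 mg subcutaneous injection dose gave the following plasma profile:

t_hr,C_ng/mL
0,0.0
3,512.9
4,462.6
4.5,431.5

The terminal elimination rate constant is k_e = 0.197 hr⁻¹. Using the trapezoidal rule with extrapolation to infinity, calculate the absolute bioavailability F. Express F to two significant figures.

Trapezoidal AUC_0→4.5 (subcutaneous injection):
  [0→3]: (0.0+512.9)/2 × 3 = 769.35
  [3→4]: (512.9+462.6)/2 × 1 = 487.75
  [4→4.5]: (462.6+431.5)/2 × 0.5 = 223.525
  Sum = 1480.625 ng/mL·hr
Tail: C_last/k_e = 431.5/0.197 = 2190.355
AUC_0→∞ (subcutaneous injection) = 1480.625 + 2190.355 = 3670.98 ng/mL·hr
F = (AUC_ev/D_ev)/(AUC_iv/D_iv) = (3670.98/40)/(2230/20) = 91.7745/111.5 = 0.8231

F = 0.82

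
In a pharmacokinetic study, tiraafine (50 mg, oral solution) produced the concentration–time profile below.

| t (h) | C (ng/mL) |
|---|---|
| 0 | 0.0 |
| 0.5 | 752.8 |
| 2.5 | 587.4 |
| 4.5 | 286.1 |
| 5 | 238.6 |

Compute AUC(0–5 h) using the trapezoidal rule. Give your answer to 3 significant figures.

AUC = 2530 ng/mL·h

Trapezoidal AUC_0→5:
  [0→0.5]: (0.0+752.8)/2 × 0.5 = 188.2
  [0.5→2.5]: (752.8+587.4)/2 × 2 = 1340.2
  [2.5→4.5]: (587.4+286.1)/2 × 2 = 873.5
  [4.5→5]: (286.1+238.6)/2 × 0.5 = 131.175
  Sum = 2533.075 ng/mL·h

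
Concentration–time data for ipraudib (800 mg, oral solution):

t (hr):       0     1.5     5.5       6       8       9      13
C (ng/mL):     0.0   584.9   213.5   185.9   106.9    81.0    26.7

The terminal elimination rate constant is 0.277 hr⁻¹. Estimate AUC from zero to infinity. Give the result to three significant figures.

AUC = 2830 ng/mL·hr

Trapezoidal AUC_0→13:
  [0→1.5]: (0.0+584.9)/2 × 1.5 = 438.675
  [1.5→5.5]: (584.9+213.5)/2 × 4 = 1596.8
  [5.5→6]: (213.5+185.9)/2 × 0.5 = 99.85
  [6→8]: (185.9+106.9)/2 × 2 = 292.8
  [8→9]: (106.9+81.0)/2 × 1 = 93.95
  [9→13]: (81.0+26.7)/2 × 4 = 215.4
  Sum = 2737.475 ng/mL·hr
Extrapolated tail: C_last / k_e = 26.7 / 0.277 = 96.390
AUC_0→∞ = 2737.475 + 96.390 = 2833.865 ng/mL·hr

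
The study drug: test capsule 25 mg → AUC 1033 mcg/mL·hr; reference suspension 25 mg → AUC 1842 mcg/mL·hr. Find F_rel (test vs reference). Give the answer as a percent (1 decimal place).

F_rel = 56.1%

F_rel = (AUC_test/D_test) / (AUC_ref/D_ref)
      = (1033/25) / (1842/25)
      = 41.32 / 73.68 = 0.5608 = 56.08%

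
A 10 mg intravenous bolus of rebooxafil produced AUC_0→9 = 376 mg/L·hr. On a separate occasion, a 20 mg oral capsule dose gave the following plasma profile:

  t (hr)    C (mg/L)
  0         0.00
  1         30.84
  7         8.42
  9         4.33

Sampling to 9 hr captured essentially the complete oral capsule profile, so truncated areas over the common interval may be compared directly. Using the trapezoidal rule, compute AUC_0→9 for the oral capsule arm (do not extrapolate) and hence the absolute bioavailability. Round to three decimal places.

Trapezoidal AUC_0→9 (oral capsule):
  [0→1]: (0.00+30.84)/2 × 1 = 15.42
  [1→7]: (30.84+8.42)/2 × 6 = 117.78
  [7→9]: (8.42+4.33)/2 × 2 = 12.75
  Sum = 145.95 mg/L·hr
F = (AUC_ev/D_ev)/(AUC_iv/D_iv) = (145.95/20)/(376/10) = 7.2975/37.6 = 0.1941

F = 0.194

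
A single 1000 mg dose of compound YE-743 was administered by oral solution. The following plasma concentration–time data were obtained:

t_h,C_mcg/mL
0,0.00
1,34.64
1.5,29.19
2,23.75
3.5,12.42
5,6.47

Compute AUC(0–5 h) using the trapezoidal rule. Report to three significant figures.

AUC = 87.8 mcg/mL·h

Trapezoidal AUC_0→5:
  [0→1]: (0.00+34.64)/2 × 1 = 17.32
  [1→1.5]: (34.64+29.19)/2 × 0.5 = 15.9575
  [1.5→2]: (29.19+23.75)/2 × 0.5 = 13.235
  [2→3.5]: (23.75+12.42)/2 × 1.5 = 27.1275
  [3.5→5]: (12.42+6.47)/2 × 1.5 = 14.1675
  Sum = 87.8075 mcg/mL·h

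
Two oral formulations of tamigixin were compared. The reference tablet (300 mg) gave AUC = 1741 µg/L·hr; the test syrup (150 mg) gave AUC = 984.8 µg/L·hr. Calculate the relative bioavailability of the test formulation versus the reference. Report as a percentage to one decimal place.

F_rel = 113.1%

F_rel = (AUC_test/D_test) / (AUC_ref/D_ref)
      = (984.8/150) / (1741/300)
      = 6.56533 / 5.80333 = 1.1313 = 113.13%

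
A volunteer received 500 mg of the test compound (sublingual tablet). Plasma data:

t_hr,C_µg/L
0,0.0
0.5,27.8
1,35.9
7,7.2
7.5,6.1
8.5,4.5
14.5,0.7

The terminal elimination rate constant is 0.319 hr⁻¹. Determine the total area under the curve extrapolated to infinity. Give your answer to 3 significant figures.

Trapezoidal AUC_0→14.5:
  [0→0.5]: (0.0+27.8)/2 × 0.5 = 6.95
  [0.5→1]: (27.8+35.9)/2 × 0.5 = 15.925
  [1→7]: (35.9+7.2)/2 × 6 = 129.3
  [7→7.5]: (7.2+6.1)/2 × 0.5 = 3.325
  [7.5→8.5]: (6.1+4.5)/2 × 1 = 5.3
  [8.5→14.5]: (4.5+0.7)/2 × 6 = 15.6
  Sum = 176.4 µg/L·hr
Extrapolated tail: C_last / k_e = 0.7 / 0.319 = 2.194
AUC_0→∞ = 176.4 + 2.194 = 178.594 µg/L·hr

AUC = 179 µg/L·hr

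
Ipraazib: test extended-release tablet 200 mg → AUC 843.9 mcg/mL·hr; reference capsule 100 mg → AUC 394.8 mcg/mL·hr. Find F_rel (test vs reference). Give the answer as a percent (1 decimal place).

F_rel = 106.9%

F_rel = (AUC_test/D_test) / (AUC_ref/D_ref)
      = (843.9/200) / (394.8/100)
      = 4.2195 / 3.948 = 1.0688 = 106.88%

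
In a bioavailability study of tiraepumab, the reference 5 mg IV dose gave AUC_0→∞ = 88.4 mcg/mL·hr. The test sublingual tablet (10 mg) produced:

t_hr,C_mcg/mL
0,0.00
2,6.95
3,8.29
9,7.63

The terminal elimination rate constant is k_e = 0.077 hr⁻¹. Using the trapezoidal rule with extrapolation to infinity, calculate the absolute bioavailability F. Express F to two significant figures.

Trapezoidal AUC_0→9 (sublingual tablet):
  [0→2]: (0.00+6.95)/2 × 2 = 6.95
  [2→3]: (6.95+8.29)/2 × 1 = 7.62
  [3→9]: (8.29+7.63)/2 × 6 = 47.76
  Sum = 62.33 mcg/mL·hr
Tail: C_last/k_e = 7.63/0.077 = 99.091
AUC_0→∞ (sublingual tablet) = 62.33 + 99.091 = 161.421 mcg/mL·hr
F = (AUC_ev/D_ev)/(AUC_iv/D_iv) = (161.421/10)/(88.4/5) = 16.1421/17.68 = 0.9130

F = 0.91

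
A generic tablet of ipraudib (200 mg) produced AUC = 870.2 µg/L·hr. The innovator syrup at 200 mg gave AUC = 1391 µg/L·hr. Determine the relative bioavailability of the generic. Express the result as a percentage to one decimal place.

F_rel = 62.6%

F_rel = (AUC_test/D_test) / (AUC_ref/D_ref)
      = (870.2/200) / (1391/200)
      = 4.351 / 6.955 = 0.6256 = 62.56%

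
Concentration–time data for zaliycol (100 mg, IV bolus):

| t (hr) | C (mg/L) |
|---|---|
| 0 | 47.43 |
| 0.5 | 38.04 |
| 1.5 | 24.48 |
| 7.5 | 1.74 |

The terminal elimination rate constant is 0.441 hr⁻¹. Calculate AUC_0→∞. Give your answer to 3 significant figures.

AUC = 135 mg/L·hr

Trapezoidal AUC_0→7.5:
  [0→0.5]: (47.43+38.04)/2 × 0.5 = 21.3675
  [0.5→1.5]: (38.04+24.48)/2 × 1 = 31.26
  [1.5→7.5]: (24.48+1.74)/2 × 6 = 78.66
  Sum = 131.2875 mg/L·hr
Extrapolated tail: C_last / k_e = 1.74 / 0.441 = 3.946
AUC_0→∞ = 131.2875 + 3.946 = 135.2335 mg/L·hr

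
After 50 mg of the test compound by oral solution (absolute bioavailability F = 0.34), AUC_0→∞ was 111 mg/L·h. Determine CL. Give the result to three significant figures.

CL = F × Dose / AUC_0→∞
   = 0.34 × 50 / 111 = 0.153153 L/h

CL = 0.153 L/h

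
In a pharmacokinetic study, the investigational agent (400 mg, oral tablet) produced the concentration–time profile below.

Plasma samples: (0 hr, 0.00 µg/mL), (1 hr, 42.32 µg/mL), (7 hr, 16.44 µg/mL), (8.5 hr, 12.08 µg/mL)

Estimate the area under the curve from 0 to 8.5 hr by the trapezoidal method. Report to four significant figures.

AUC = 218.8 µg/mL·hr

Trapezoidal AUC_0→8.5:
  [0→1]: (0.00+42.32)/2 × 1 = 21.16
  [1→7]: (42.32+16.44)/2 × 6 = 176.28
  [7→8.5]: (16.44+12.08)/2 × 1.5 = 21.39
  Sum = 218.83 µg/mL·hr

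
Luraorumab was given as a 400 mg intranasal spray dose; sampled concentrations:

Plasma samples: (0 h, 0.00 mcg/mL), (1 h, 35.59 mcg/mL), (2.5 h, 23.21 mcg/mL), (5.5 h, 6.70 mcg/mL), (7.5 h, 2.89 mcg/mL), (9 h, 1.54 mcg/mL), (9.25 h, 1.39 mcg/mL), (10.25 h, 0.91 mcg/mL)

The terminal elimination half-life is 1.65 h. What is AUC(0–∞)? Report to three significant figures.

AUC = 123 mcg/mL·h

Trapezoidal AUC_0→10.25:
  [0→1]: (0.00+35.59)/2 × 1 = 17.795
  [1→2.5]: (35.59+23.21)/2 × 1.5 = 44.1
  [2.5→5.5]: (23.21+6.70)/2 × 3 = 44.865
  [5.5→7.5]: (6.70+2.89)/2 × 2 = 9.59
  [7.5→9]: (2.89+1.54)/2 × 1.5 = 3.3225
  [9→9.25]: (1.54+1.39)/2 × 0.25 = 0.36625
  [9.25→10.25]: (1.39+0.91)/2 × 1 = 1.15
  Sum = 121.18875 mcg/mL·h
k_e = ln2 / t½ = 0.693147 / 1.65 = 0.4201 h^-1
Extrapolated tail: C_last / k_e = 0.91 / 0.4201 = 2.166
AUC_0→∞ = 121.18875 + 2.166 = 123.35475 mcg/mL·h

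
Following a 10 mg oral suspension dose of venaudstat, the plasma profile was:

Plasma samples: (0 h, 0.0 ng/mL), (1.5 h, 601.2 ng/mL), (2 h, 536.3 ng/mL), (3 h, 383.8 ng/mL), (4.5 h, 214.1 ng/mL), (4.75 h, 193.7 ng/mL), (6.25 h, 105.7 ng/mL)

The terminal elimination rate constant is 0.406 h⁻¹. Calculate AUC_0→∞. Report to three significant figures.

Trapezoidal AUC_0→6.25:
  [0→1.5]: (0.0+601.2)/2 × 1.5 = 450.9
  [1.5→2]: (601.2+536.3)/2 × 0.5 = 284.375
  [2→3]: (536.3+383.8)/2 × 1 = 460.05
  [3→4.5]: (383.8+214.1)/2 × 1.5 = 448.425
  [4.5→4.75]: (214.1+193.7)/2 × 0.25 = 50.975
  [4.75→6.25]: (193.7+105.7)/2 × 1.5 = 224.55
  Sum = 1919.275 ng/mL·h
Extrapolated tail: C_last / k_e = 105.7 / 0.406 = 260.345
AUC_0→∞ = 1919.275 + 260.345 = 2179.62 ng/mL·h

AUC = 2180 ng/mL·h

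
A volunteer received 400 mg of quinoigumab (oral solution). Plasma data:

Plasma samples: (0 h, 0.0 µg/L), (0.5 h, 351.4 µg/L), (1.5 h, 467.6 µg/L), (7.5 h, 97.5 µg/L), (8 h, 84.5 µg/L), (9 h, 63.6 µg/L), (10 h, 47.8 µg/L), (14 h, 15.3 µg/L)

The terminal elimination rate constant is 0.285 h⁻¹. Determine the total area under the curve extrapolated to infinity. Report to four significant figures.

Trapezoidal AUC_0→14:
  [0→0.5]: (0.0+351.4)/2 × 0.5 = 87.85
  [0.5→1.5]: (351.4+467.6)/2 × 1 = 409.5
  [1.5→7.5]: (467.6+97.5)/2 × 6 = 1695.3
  [7.5→8]: (97.5+84.5)/2 × 0.5 = 45.5
  [8→9]: (84.5+63.6)/2 × 1 = 74.05
  [9→10]: (63.6+47.8)/2 × 1 = 55.7
  [10→14]: (47.8+15.3)/2 × 4 = 126.2
  Sum = 2494.1 µg/L·h
Extrapolated tail: C_last / k_e = 15.3 / 0.285 = 53.684
AUC_0→∞ = 2494.1 + 53.684 = 2547.784 µg/L·h

AUC = 2548 µg/L·h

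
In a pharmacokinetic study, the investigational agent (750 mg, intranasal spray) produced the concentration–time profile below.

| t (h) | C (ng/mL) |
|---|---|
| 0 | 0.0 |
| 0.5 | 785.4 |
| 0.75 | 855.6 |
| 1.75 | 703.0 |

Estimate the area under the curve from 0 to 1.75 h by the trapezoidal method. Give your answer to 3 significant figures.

AUC = 1180 ng/mL·h

Trapezoidal AUC_0→1.75:
  [0→0.5]: (0.0+785.4)/2 × 0.5 = 196.35
  [0.5→0.75]: (785.4+855.6)/2 × 0.25 = 205.125
  [0.75→1.75]: (855.6+703.0)/2 × 1 = 779.3
  Sum = 1180.775 ng/mL·h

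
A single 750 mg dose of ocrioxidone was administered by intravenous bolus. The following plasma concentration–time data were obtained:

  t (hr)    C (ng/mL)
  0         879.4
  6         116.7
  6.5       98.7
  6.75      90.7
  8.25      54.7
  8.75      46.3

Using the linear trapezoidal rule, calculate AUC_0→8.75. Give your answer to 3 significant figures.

Trapezoidal AUC_0→8.75:
  [0→6]: (879.4+116.7)/2 × 6 = 2988.3
  [6→6.5]: (116.7+98.7)/2 × 0.5 = 53.85
  [6.5→6.75]: (98.7+90.7)/2 × 0.25 = 23.675
  [6.75→8.25]: (90.7+54.7)/2 × 1.5 = 109.05
  [8.25→8.75]: (54.7+46.3)/2 × 0.5 = 25.25
  Sum = 3200.125 ng/mL·hr

AUC = 3200 ng/mL·hr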